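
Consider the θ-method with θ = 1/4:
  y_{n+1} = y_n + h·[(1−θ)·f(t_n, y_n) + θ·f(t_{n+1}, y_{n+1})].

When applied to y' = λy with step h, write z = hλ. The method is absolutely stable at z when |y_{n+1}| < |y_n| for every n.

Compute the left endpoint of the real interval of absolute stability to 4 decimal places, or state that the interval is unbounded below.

With y'=λy (z=hλ):
  y_{n+1} = y_n + z·[3/4·y_n + 1/4·y_{n+1}] ⇒ (1 − 1/4z)y_{n+1} = (1 + 3/4z)y_n
  ⇒ R(z) = (1 + 3/4z)/(1 − 1/4z).

Need |R(x)|<1, x<0.
x=-0.61: |R|=0.4707
R=−1: 1+3/4x = −1+1/4x ⇒ -1/2x=2 ⇒ x=2/(-1/2)=-4.0000
Confirm numerically:
  x=-3.873: |R|=0.96774 <1
  x=-3.152: |R|=0.76286 <1
  x=-3.148: |R|=0.76161 <1
  x=-4.469: |R|=1.11076 >1
  x=-4.313: |R|=1.07530 >1
  x=-4.277: |R|=1.06693 >1
Stable set (-4.0000, 0).

z* = -4.0000.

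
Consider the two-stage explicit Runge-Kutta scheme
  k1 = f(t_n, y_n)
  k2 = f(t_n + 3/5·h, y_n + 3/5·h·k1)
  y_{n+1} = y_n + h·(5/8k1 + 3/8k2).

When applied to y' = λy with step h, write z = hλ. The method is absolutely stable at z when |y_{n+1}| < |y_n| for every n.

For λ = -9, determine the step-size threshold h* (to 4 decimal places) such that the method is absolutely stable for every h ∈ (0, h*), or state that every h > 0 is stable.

(-4.4444,0); λ=-9 ⇒ h* = (40/9)/9 = 0.4938.

With y'=λy (z=hλ):
  k1=λy_n ⇒ h·k1=z·y_n;  k2=λ(1+3/5z)y_n ⇒ h·k2=z(1+3/5z)y_n
  y_{n+1}/y_n = 1 + 5/8z + 3/8z(1+3/5z) = 1 + z + 9/40z²
  R(z) = 1 + z + 9/40z².

Find x<0 with |R(x)|<1.
x=-1.08: |R|=0.1824
R=1: x+9/40x²=0 ⇒ x=−40/9=-4.4444; min R=1−1/(4·9/40)=-0.1111>−1
Confirm numerically:
  x=-4.019: |R|=0.61528 <1
  x=-3.580: |R|=0.30369 <1
  x=-3.243: |R|=0.12334 <1
  x=-2.015: |R|=0.10145 <1
  x=-5.033: |R|=1.66650 >1
  x=-4.531: |R|=1.08824 >1
So |R|<1 on (-4.4444, 0).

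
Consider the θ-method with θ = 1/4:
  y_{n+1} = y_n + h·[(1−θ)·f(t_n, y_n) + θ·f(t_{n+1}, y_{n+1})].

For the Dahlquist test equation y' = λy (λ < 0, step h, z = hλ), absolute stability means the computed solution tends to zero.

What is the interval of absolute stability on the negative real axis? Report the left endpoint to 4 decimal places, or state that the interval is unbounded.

On y'=λy, z=hλ:
  y_{n+1} = y_n + z·[3/4·y_n + 1/4·y_{n+1}] ⇒ (1 − 1/4z)y_{n+1} = (1 + 3/4z)y_n
  ⇒ R(z) = (1 + 3/4z)/(1 − 1/4z).

Need |R(x)|<1, x<0.
x=-1.39: |R|=0.0315
R=−1: 1+3/4x = −1+1/4x ⇒ -1/2x=2 ⇒ x=2/(-1/2)=-4.0000
Confirm numerically:
  x=-3.222: |R|=0.78455 <1
  x=-2.992: |R|=0.71167 <1
  x=-2.033: |R|=0.34792 <1
  x=-4.478: |R|=1.11276 >1
  x=-4.047: |R|=1.01168 >1
So |R|<1 on (-4.0000, 0).

z∈(-4.0000,0).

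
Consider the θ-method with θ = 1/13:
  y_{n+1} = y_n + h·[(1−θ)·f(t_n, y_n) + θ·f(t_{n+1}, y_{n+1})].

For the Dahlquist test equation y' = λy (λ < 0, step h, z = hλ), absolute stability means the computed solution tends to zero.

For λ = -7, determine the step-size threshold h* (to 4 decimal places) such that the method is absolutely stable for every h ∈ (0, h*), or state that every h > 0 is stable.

Set f=λy, z=hλ:
  y_{n+1} = y_n + z·[12/13·y_n + 1/13·y_{n+1}] ⇒ (1 − 1/13z)y_{n+1} = (1 + 12/13z)y_n
  Hence R(z) = (1 + 12/13z)/(1 − 1/13z).

Find x<0 with |R(x)|<1.
x=-1.25: |R|=0.1404
R=−1: 1+12/13x = −1+1/13x ⇒ -11/13x=2 ⇒ x=2/(-11/13)=-2.3636
Confirm numerically:
  x=-1.820: |R|=0.59649 <1
  x=-1.731: |R|=0.52759 <1
  x=-1.448: |R|=0.30288 <1
  x=-2.694: |R|=1.23155 >1
  x=-2.547: |R|=1.12974 >1
  x=-2.522: |R|=1.11223 >1
Interval (-2.3636, 0).

(-2.3636,0); λ=-7 ⇒ h* = (26/11)/7 = 0.3377.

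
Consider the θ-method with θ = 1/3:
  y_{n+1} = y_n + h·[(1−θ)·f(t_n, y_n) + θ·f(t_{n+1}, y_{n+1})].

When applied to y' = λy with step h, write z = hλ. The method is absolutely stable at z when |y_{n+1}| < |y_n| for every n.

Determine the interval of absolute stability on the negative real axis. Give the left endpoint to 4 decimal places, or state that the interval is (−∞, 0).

(-6.0000, 0).

With y'=λy (z=hλ):
  y_{n+1} = y_n + z·[2/3·y_n + 1/3·y_{n+1}] ⇒ (1 − 1/3z)y_{n+1} = (1 + 2/3z)y_n
  so R(z) = (1 + 2/3z)/(1 − 1/3z).

Solve |R(x)|<1 on ℝ⁻.
x=-0.8: |R|=0.3684
R=−1: 1+2/3x = −1+1/3x ⇒ -1/3x=2 ⇒ x=2/(-1/3)=-6.0000
Confirm numerically:
  x=-5.816: |R|=0.97913 <1
  x=-3.510: |R|=0.61751 <1
  x=-2.405: |R|=0.33488 <1
  x=-6.557: |R|=1.05828 >1
  x=-6.385: |R|=1.04102 >1
  x=-6.079: |R|=1.00870 >1
So |R|<1 on (-6.0000, 0).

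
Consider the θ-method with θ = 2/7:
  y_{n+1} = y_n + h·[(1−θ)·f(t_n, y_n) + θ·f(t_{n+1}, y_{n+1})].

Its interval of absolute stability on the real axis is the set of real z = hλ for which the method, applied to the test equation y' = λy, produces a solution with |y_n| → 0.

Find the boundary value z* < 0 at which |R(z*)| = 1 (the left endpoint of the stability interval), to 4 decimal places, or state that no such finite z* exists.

z* = -4.6667.

With y'=λy (z=hλ):
  y_{n+1} = y_n + z·[5/7·y_n + 2/7·y_{n+1}] ⇒ (1 − 2/7z)y_{n+1} = (1 + 5/7z)y_n
  ⇒ R(z) = (1 + 5/7z)/(1 − 2/7z).

Solve |R(x)|<1 on ℝ⁻.
x=-1.74: |R|=0.1622
R=−1: 1+5/7x = −1+2/7x ⇒ -3/7x=2 ⇒ x=2/(-3/7)=-4.6667
Confirm numerically:
  x=-4.045: |R|=0.87641 <1
  x=-3.167: |R|=0.66259 <1
  x=-2.399: |R|=0.42338 <1
  x=-5.112: |R|=1.07757 >1
  x=-4.715: |R|=1.00883 >1
Interval (-4.6667, 0).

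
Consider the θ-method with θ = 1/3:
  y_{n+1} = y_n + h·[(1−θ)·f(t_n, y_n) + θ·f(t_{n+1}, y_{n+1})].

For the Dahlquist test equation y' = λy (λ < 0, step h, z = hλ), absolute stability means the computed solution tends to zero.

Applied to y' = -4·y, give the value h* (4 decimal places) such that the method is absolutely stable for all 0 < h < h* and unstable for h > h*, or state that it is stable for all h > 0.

With y'=λy (z=hλ):
  y_{n+1} = y_n + z·[2/3·y_n + 1/3·y_{n+1}] ⇒ (1 − 1/3z)y_{n+1} = (1 + 2/3z)y_n
  R(z) = (1 + 2/3z)/(1 − 1/3z).

Find x<0 with |R(x)|<1.
x=-1.12: |R|=0.1845
R=−1: 1+2/3x = −1+1/3x ⇒ -1/3x=2 ⇒ x=2/(-1/3)=-6.0000
Confirm numerically:
  x=-5.651: |R|=0.95966 <1
  x=-4.964: |R|=0.86991 <1
  x=-3.120: |R|=0.52941 <1
  x=-2.409: |R|=0.33611 <1
  x=-6.464: |R|=1.04903 >1
  x=-6.269: |R|=1.02902 >1
  x=-6.046: |R|=1.00509 >1
So |R|<1 on (-6.0000, 0).

(-6.0000,0); λ=-4 ⇒ h* = (6)/4 = 1.5000.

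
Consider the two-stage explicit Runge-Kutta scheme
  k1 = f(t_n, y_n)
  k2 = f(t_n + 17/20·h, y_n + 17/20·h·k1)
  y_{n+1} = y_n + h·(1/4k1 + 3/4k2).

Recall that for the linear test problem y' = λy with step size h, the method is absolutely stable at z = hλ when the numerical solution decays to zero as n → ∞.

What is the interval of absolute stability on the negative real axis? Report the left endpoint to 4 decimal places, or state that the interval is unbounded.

(-1.5686, 0).

With y'=λy (z=hλ):
  k1=λy_n ⇒ h·k1=z·y_n;  k2=λ(1+17/20z)y_n ⇒ h·k2=z(1+17/20z)y_n
  y_{n+1}/y_n = 1 + 1/4z + 3/4z(1+17/20z) = 1 + z + 51/80z²
  so R(z) = 1 + z + 51/80z².

Find x<0 with |R(x)|<1.
x=-1.21: |R|=0.7234
R=1: x+51/80x²=0 ⇒ x=−80/51=-1.5686; min R=1−1/(4·51/80)=0.6078>−1
Confirm numerically:
  x=-1.147: |R|=0.69170 <1
  x=-1.130: |R|=0.68402 <1
  x=-0.656: |R|=0.61834 <1
  x=-2.037: |R|=1.60822 >1
  x=-1.915: |R|=1.42286 >1
  x=-1.799: |R|=1.26421 >1
Interval (-1.5686, 0).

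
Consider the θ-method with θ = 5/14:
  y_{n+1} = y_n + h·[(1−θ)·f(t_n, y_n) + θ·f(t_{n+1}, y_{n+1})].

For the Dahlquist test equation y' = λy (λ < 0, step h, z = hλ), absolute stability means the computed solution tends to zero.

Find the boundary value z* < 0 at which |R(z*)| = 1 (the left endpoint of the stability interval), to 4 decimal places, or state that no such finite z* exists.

Test eqn y'=λy, z=hλ:
  y_{n+1} = y_n + z·[9/14·y_n + 5/14·y_{n+1}] ⇒ (1 − 5/14z)y_{n+1} = (1 + 9/14z)y_n
  so R(z) = (1 + 9/14z)/(1 − 5/14z).

Find x<0 with |R(x)|<1.
x=-1.28: |R|=0.1216
R=−1: 1+9/14x = −1+5/14x ⇒ -2/7x=2 ⇒ x=2/(-2/7)=-7.0000
Confirm numerically:
  x=-5.006: |R|=0.79564 <1
  x=-4.969: |R|=0.79086 <1
  x=-3.993: |R|=0.64587 <1
  x=-3.979: |R|=0.64349 <1
  x=-7.536: |R|=1.04149 >1
  x=-7.519: |R|=1.04024 >1
  x=-7.497: |R|=1.03861 >1
Stable set (-7.0000, 0).

left endpoint -7.0000.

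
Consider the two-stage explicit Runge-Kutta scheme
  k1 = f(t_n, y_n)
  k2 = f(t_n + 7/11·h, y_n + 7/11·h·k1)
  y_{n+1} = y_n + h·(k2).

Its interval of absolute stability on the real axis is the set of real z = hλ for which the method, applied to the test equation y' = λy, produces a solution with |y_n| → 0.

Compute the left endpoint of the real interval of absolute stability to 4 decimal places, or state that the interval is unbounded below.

On y'=λy, z=hλ:
  k1=λy_n ⇒ h·k1=z·y_n;  k2=λ(1+7/11z)y_n ⇒ h·k2=z(1+7/11z)y_n
  y_{n+1}/y_n = 1 + z(1+7/11z) = 1 + z + 7/11z²
  so R(z) = 1 + z + 7/11z².

Need |R(x)|<1, x<0.
x=-0.6: |R|=0.6291
R=1: x+7/11x²=0 ⇒ x=−11/7=-1.5714; min R=1−1/(4·7/11)=0.6071>−1
Confirm numerically:
  x=-1.405: |R|=0.85120 <1
  x=-1.086: |R|=0.66452 <1
  x=-0.752: |R|=0.60787 <1
  x=-1.899: |R|=1.39586 >1
  x=-1.884: |R|=1.37474 >1
Stable set (-1.5714, 0).

z* = -1.5714.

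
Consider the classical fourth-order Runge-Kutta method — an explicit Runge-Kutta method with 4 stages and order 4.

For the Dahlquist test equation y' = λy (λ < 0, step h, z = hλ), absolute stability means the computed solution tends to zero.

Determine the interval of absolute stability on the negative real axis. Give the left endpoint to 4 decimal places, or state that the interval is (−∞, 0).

z∈(-2.7853,0).

Set f=λy, z=hλ:
  order 4, 4-stage ⇒ R(z)=1+z+z^2/2+z^3/6+z^4/24
  (e.g. R(-1.71)=0.27495, |R|=0.27495)

Boundary: |R(x)|=1, x<0.
x=-1.71: |R|=0.2749
|R(-1.66)|=0.2718 |R(-0.95)|=0.3923 |R(-0.62)|=0.5386
Bisect:
  x_lo=-3.3895 |R|=2.3642  x_hi=-0.0671 |R|=0.9351
  mid=-1.72829 |R|=0.27656 →hi
  mid=-2.55888 |R|=0.70895 →hi
  mid=-2.97417 |R|=1.32416 →lo
  mid=-2.76652 |R|=0.97206 →hi
  mid=-2.87034 |R|=1.13599 →lo
  mid=-2.81843 |R|=1.05112 →lo
  mid=-2.79248 |R|=1.01088 →lo
  ...
  [-2.78538,-2.78518] ⇒ x*=-2.7853
So |R|<1 on (-2.7853, 0).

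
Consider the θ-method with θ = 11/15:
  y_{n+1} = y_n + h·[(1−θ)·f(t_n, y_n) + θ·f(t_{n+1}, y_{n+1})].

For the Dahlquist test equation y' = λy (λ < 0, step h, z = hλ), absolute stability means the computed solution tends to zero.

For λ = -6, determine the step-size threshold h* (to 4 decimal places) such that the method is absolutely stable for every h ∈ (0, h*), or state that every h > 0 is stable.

unbounded; (−∞, 0). Any h>0 works for λ=-6.

On y'=λy, z=hλ:
  y_{n+1} = y_n + z·[4/15·y_n + 11/15·y_{n+1}] ⇒ (1 − 11/15z)y_{n+1} = (1 + 4/15z)y_n
  ⇒ R(z) = (1 + 4/15z)/(1 − 11/15z).

Find x<0 with |R(x)|<1.
x=-1.55: |R|=0.2746
x=-2: |R|=0.1892
x=-10: |R|=0.2000
x=-100: |R|=0.3453
θ=11/15≥1/2 ⇒ |1+4/15x|<|1−11/15x| ∀x<0 ⇒ unbounded interval.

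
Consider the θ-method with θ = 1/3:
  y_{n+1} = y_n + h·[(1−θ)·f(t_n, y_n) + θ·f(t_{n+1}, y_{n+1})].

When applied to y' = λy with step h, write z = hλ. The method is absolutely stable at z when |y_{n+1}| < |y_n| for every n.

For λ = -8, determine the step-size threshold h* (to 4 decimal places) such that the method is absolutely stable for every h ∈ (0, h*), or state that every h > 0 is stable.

(-6.0000,0); λ=-8 ⇒ h* = (6)/8 = 0.7500.

On y'=λy, z=hλ:
  y_{n+1} = y_n + z·[2/3·y_n + 1/3·y_{n+1}] ⇒ (1 − 1/3z)y_{n+1} = (1 + 2/3z)y_n
  so R(z) = (1 + 2/3z)/(1 − 1/3z).

Need |R(x)|<1, x<0.
x=-0.79: |R|=0.3747
R=−1: 1+2/3x = −1+1/3x ⇒ -1/3x=2 ⇒ x=2/(-1/3)=-6.0000
Confirm numerically:
  x=-4.024: |R|=0.71868 <1
  x=-4.022: |R|=0.71831 <1
  x=-2.942: |R|=0.48536 <1
  x=-6.475: |R|=1.05013 >1
  x=-6.445: |R|=1.04711 >1
  x=-6.379: |R|=1.04041 >1
So |R|<1 on (-6.0000, 0).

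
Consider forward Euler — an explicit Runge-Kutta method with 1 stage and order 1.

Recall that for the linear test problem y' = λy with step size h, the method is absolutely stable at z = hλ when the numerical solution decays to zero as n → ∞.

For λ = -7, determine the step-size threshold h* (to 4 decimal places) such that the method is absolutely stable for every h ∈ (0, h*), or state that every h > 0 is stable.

(-2.0000,0); λ=-7 ⇒ h* = 0.2857.

Test eqn y'=λy, z=hλ:
  order 1, 1-stage ⇒ R(z)=1+z
  (e.g. R(-0.68)=0.32000, |R|=0.32000)

Solve |R(x)|<1 on ℝ⁻.
x=-0.68: |R|=0.3200
|R(-2.14)|=1.1400 |R(-2.06)|=1.0600 |R(-1.19)|=0.1900
Bisect:
  x_lo=-2.5676 |R|=1.5676  x_hi=-0.1863 |R|=0.8137
  mid=-1.37694 |R|=0.37694 →hi
  mid=-1.97226 |R|=0.97226 →hi
  mid=-2.26992 |R|=1.26992 →lo
  mid=-2.12109 |R|=1.12109 →lo
  mid=-2.04667 |R|=1.04667 →lo
  mid=-2.00947 |R|=1.00947 →lo
  mid=-1.99086 |R|=0.99086 →hi
  mid=-2.00016 |R|=1.00016 →lo
  ...
  [-2.00002,-1.99987] ⇒ x*=-2.0000
Stable set (-2.0000, 0).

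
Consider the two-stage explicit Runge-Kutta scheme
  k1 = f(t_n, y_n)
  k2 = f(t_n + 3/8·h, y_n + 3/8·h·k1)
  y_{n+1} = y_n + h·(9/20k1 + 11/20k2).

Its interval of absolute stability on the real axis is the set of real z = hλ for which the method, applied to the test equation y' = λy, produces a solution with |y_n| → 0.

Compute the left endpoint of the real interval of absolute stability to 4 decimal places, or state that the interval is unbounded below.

On y'=λy, z=hλ:
  k1=λy_n ⇒ h·k1=z·y_n;  k2=λ(1+3/8z)y_n ⇒ h·k2=z(1+3/8z)y_n
  y_{n+1}/y_n = 1 + 9/20z + 11/20z(1+3/8z) = 1 + z + 33/160z²
  ⇒ R(z) = 1 + z + 33/160z².

Boundary: |R(x)|=1, x<0.
x=-0.93: |R|=0.2484
R=1: x+33/160x²=0 ⇒ x=−160/33=-4.8485; min R=1−1/(4·33/160)=-0.2121>−1
Confirm numerically:
  x=-3.910: |R|=0.24317 <1
  x=-3.601: |R|=0.07349 <1
  x=-2.882: |R|=0.16890 <1
  x=-5.238: |R|=1.42081 >1
  x=-5.169: |R|=1.34170 >1
So |R|<1 on (-4.8485, 0).

z* = -4.8485.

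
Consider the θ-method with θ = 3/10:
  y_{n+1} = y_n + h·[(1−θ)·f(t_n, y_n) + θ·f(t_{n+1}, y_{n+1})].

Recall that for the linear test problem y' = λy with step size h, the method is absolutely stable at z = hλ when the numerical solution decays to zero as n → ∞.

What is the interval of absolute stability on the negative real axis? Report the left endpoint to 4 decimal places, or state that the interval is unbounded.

With y'=λy (z=hλ):
  y_{n+1} = y_n + z·[7/10·y_n + 3/10·y_{n+1}] ⇒ (1 − 3/10z)y_{n+1} = (1 + 7/10z)y_n
  R(z) = (1 + 7/10z)/(1 − 3/10z).

Need |R(x)|<1, x<0.
x=-1.48: |R|=0.0249
R=−1: 1+7/10x = −1+3/10x ⇒ -2/5x=2 ⇒ x=2/(-2/5)=-5.0000
Confirm numerically:
  x=-4.763: |R|=0.96097 <1
  x=-4.065: |R|=0.83149 <1
  x=-3.512: |R|=0.71017 <1
  x=-3.510: |R|=0.70969 <1
  x=-5.174: |R|=1.02727 >1
  x=-5.064: |R|=1.01016 >1
  x=-5.020: |R|=1.00319 >1
Interval (-5.0000, 0).

z∈(-5.0000,0).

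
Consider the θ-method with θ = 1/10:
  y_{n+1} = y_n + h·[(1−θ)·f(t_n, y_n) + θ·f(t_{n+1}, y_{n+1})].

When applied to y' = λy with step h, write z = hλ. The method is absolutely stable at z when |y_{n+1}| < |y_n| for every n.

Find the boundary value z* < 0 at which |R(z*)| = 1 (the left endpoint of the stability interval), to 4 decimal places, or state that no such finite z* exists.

On y'=λy, z=hλ:
  y_{n+1} = y_n + z·[9/10·y_n + 1/10·y_{n+1}] ⇒ (1 − 1/10z)y_{n+1} = (1 + 9/10z)y_n
  Hence R(z) = (1 + 9/10z)/(1 − 1/10z).

Boundary: |R(x)|=1, x<0.
x=-0.36: |R|=0.6525
R=−1: 1+9/10x = −1+1/10x ⇒ -4/5x=2 ⇒ x=2/(-4/5)=-2.5000
Confirm numerically:
  x=-2.215: |R|=0.81334 <1
  x=-1.976: |R|=0.64997 <1
  x=-1.140: |R|=0.02334 <1
  x=-1.099: |R|=0.00982 <1
  x=-2.812: |R|=1.19482 >1
  x=-2.699: |R|=1.12536 >1
So |R|<1 on (-2.5000, 0).

z* = -2.5000.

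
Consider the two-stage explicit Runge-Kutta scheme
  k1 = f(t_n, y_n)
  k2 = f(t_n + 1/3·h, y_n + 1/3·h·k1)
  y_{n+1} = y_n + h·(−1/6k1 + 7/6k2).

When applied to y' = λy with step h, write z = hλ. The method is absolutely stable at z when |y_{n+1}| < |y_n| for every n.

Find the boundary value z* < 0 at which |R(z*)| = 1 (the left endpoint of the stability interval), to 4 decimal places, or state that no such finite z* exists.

z* = -2.5714.

Set f=λy, z=hλ:
  k1=λy_n ⇒ h·k1=z·y_n;  k2=λ(1+1/3z)y_n ⇒ h·k2=z(1+1/3z)y_n
  y_{n+1}/y_n = 1 − 1/6z + 7/6z(1+1/3z) = 1 + z + 7/18z²
  R(z) = 1 + z + 7/18z².

Need |R(x)|<1, x<0.
x=-1.1: |R|=0.3706
R=1: x+7/18x²=0 ⇒ x=−18/7=-2.5714; min R=1−1/(4·7/18)=0.3571>−1
Confirm numerically:
  x=-2.310: |R|=0.76515 <1
  x=-1.811: |R|=0.46445 <1
  x=-1.401: |R|=0.36231 <1
  x=-1.399: |R|=0.36213 <1
  x=-3.107: |R|=1.64712 >1
  x=-2.849: |R|=1.30753 >1
  x=-2.703: |R|=1.13830 >1
So |R|<1 on (-2.5714, 0).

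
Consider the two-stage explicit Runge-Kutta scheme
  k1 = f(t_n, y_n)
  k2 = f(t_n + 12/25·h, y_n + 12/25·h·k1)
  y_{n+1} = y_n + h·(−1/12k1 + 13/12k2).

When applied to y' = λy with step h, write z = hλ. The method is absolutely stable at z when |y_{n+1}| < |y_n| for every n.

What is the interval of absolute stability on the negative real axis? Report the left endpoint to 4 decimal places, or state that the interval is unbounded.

(-1.9231, 0).

On y'=λy, z=hλ:
  k1=λy_n ⇒ h·k1=z·y_n;  k2=λ(1+12/25z)y_n ⇒ h·k2=z(1+12/25z)y_n
  y_{n+1}/y_n = 1 − 1/12z + 13/12z(1+12/25z) = 1 + z + 13/25z²
  R(z) = 1 + z + 13/25z².

Find x<0 with |R(x)|<1.
x=-1.25: |R|=0.5625
R=1: x+13/25x²=0 ⇒ x=−25/13=-1.9231; min R=1−1/(4·13/25)=0.5192>−1
Confirm numerically:
  x=-1.763: |R|=0.85325 <1
  x=-1.524: |R|=0.68374 <1
  x=-1.478: |R|=0.65793 <1
  x=-2.086: |R|=1.17673 >1
  x=-2.061: |R|=1.14781 >1
Interval (-1.9231, 0).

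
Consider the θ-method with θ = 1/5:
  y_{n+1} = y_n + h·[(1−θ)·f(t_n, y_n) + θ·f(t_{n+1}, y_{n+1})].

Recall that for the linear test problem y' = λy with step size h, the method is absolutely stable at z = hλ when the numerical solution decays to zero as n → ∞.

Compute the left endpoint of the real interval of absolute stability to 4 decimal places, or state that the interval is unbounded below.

left endpoint -3.3333.

With y'=λy (z=hλ):
  y_{n+1} = y_n + z·[4/5·y_n + 1/5·y_{n+1}] ⇒ (1 − 1/5z)y_{n+1} = (1 + 4/5z)y_n
  so R(z) = (1 + 4/5z)/(1 − 1/5z).

Boundary: |R(x)|=1, x<0.
x=-1.37: |R|=0.0754
R=−1: 1+4/5x = −1+1/5x ⇒ -3/5x=2 ⇒ x=2/(-3/5)=-3.3333
Confirm numerically:
  x=-3.255: |R|=0.97153 <1
  x=-2.141: |R|=0.49909 <1
  x=-1.822: |R|=0.33539 <1
  x=-3.699: |R|=1.12611 >1
  x=-3.472: |R|=1.04910 >1
Interval (-3.3333, 0).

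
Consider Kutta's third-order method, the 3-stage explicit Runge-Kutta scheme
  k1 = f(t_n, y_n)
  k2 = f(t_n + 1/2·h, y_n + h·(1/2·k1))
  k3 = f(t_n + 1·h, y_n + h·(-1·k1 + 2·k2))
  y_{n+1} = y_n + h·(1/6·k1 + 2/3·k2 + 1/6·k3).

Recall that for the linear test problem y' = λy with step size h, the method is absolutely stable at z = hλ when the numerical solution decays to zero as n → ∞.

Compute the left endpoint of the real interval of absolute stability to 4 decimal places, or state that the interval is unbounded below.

z* = -2.5127.

On y'=λy, z=hλ:
  order 3, 3-stage ⇒ R(z)=1+z+z^2/2+z^3/6
  (e.g. R(-0.59)=0.54982, |R|=0.54982)

Find x<0 with |R(x)|<1.
x=-0.59: |R|=0.5498
|R(-2.47)|=0.9311 |R(-2.34)|=0.7377 |R(-2.17)|=0.5186
Bisect:
  x_lo=-3.3797 |R|=3.1027  x_hi=-0.3441 |R|=0.7083
  mid=-1.86194 |R|=0.20436 →hi
  mid=-2.62084 |R|=1.18678 →lo
  mid=-2.24139 |R|=0.60620 →hi
  mid=-2.43111 |R|=0.87073 →hi
  mid=-2.52598 |R|=1.02189 →lo
  mid=-2.47855 |R|=0.94465 →hi
  mid=-2.50226 |R|=0.98284 →hi
  mid=-2.51412 |R|=1.00226 →lo
  ...
  [-2.51282,-2.51264] ⇒ x*=-2.5127
So |R|<1 on (-2.5127, 0).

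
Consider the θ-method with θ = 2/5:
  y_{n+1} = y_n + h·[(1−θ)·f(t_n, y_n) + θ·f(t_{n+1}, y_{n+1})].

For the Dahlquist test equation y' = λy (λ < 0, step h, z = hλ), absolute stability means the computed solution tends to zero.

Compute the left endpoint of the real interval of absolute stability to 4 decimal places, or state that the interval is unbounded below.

left endpoint -10.0000.

Test eqn y'=λy, z=hλ:
  y_{n+1} = y_n + z·[3/5·y_n + 2/5·y_{n+1}] ⇒ (1 − 2/5z)y_{n+1} = (1 + 3/5z)y_n
  so R(z) = (1 + 3/5z)/(1 − 2/5z).

Solve |R(x)|<1 on ℝ⁻.
x=-0.86: |R|=0.3601
R=−1: 1+3/5x = −1+2/5x ⇒ -1/5x=2 ⇒ x=2/(-1/5)=-10.0000
Confirm numerically:
  x=-5.885: |R|=0.75462 <1
  x=-5.250: |R|=0.69355 <1
  x=-5.024: |R|=0.66932 <1
  x=-10.307: |R|=1.01199 >1
  x=-10.293: |R|=1.01145 >1
  x=-10.148: |R|=1.00585 >1
Interval (-10.0000, 0).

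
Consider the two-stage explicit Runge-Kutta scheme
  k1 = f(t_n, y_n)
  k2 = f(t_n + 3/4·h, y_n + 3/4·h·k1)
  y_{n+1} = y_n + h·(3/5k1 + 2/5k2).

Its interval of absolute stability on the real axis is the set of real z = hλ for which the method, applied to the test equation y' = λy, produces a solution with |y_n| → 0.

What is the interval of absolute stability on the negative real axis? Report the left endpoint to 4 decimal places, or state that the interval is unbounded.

Set f=λy, z=hλ:
  k1=λy_n ⇒ h·k1=z·y_n;  k2=λ(1+3/4z)y_n ⇒ h·k2=z(1+3/4z)y_n
  y_{n+1}/y_n = 1 + 3/5z + 2/5z(1+3/4z) = 1 + z + 3/10z²
  ⇒ R(z) = 1 + z + 3/10z².

Solve |R(x)|<1 on ℝ⁻.
x=-0.46: |R|=0.6035
R=1: x+3/10x²=0 ⇒ x=−10/3=-3.3333; min R=1−1/(4·3/10)=0.1667>−1
Confirm numerically:
  x=-2.655: |R|=0.45971 <1
  x=-2.588: |R|=0.42132 <1
  x=-2.420: |R|=0.33692 <1
  x=-2.065: |R|=0.21427 <1
  x=-3.600: |R|=1.28800 >1
  x=-3.556: |R|=1.23754 >1
So |R|<1 on (-3.3333, 0).

(-3.3333, 0).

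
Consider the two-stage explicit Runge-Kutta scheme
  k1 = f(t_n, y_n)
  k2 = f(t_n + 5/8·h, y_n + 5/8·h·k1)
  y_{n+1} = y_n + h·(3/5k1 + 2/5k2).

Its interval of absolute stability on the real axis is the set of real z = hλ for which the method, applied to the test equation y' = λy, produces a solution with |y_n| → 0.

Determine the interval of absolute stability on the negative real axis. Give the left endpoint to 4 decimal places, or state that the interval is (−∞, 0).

Test eqn y'=λy, z=hλ:
  k1=λy_n ⇒ h·k1=z·y_n;  k2=λ(1+5/8z)y_n ⇒ h·k2=z(1+5/8z)y_n
  y_{n+1}/y_n = 1 + 3/5z + 2/5z(1+5/8z) = 1 + z + 1/4z²
  ⇒ R(z) = 1 + z + 1/4z².

Find x<0 with |R(x)|<1.
x=-0.51: |R|=0.5550
R=1: x+1/4x²=0 ⇒ x=−4=-4.0000; min R=1−1/(4·1/4)=0.0000>−1
Confirm numerically:
  x=-3.711: |R|=0.73188 <1
  x=-3.620: |R|=0.65610 <1
  x=-3.275: |R|=0.40641 <1
  x=-4.562: |R|=1.64096 >1
  x=-4.179: |R|=1.18701 >1
  x=-4.095: |R|=1.09726 >1
Interval (-4.0000, 0).

(-4.0000, 0).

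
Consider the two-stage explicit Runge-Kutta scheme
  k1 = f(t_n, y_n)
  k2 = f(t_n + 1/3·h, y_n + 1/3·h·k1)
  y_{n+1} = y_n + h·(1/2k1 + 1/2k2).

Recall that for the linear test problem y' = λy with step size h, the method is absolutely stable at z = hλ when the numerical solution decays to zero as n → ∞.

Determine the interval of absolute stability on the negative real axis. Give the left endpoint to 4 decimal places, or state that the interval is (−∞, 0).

Set f=λy, z=hλ:
  k1=λy_n ⇒ h·k1=z·y_n;  k2=λ(1+1/3z)y_n ⇒ h·k2=z(1+1/3z)y_n
  y_{n+1}/y_n = 1 + 1/2z + 1/2z(1+1/3z) = 1 + z + 1/6z²
  Hence R(z) = 1 + z + 1/6z².

Need |R(x)|<1, x<0.
x=-1.78: |R|=0.2519
R=1: x+1/6x²=0 ⇒ x=−6=-6.0000; min R=1−1/(4·1/6)=-0.5000>−1
Confirm numerically:
  x=-5.355: |R|=0.42434 <1
  x=-3.222: |R|=0.49179 <1
  x=-2.920: |R|=0.49893 <1
  x=-6.461: |R|=1.49642 >1
  x=-6.226: |R|=1.23451 >1
So |R|<1 on (-6.0000, 0).

(-6.0000, 0).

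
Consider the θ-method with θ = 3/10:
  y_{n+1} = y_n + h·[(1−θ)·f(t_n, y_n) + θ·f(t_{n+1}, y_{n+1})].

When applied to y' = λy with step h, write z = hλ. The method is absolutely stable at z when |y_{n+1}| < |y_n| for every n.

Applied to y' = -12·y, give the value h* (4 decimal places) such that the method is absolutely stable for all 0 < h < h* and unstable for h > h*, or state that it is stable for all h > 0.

On y'=λy, z=hλ:
  y_{n+1} = y_n + z·[7/10·y_n + 3/10·y_{n+1}] ⇒ (1 − 3/10z)y_{n+1} = (1 + 7/10z)y_n
  Hence R(z) = (1 + 7/10z)/(1 − 3/10z).

Find x<0 with |R(x)|<1.
x=-1.33: |R|=0.0493
R=−1: 1+7/10x = −1+3/10x ⇒ -2/5x=2 ⇒ x=2/(-2/5)=-5.0000
Confirm numerically:
  x=-3.919: |R|=0.80126 <1
  x=-3.744: |R|=0.76338 <1
  x=-3.270: |R|=0.65068 <1
  x=-3.092: |R|=0.60407 <1
  x=-5.431: |R|=1.06557 >1
  x=-5.274: |R|=1.04244 >1
Interval (-5.0000, 0).

(-5.0000,0); λ=-12 ⇒ h* = (5)/12 = 0.4167.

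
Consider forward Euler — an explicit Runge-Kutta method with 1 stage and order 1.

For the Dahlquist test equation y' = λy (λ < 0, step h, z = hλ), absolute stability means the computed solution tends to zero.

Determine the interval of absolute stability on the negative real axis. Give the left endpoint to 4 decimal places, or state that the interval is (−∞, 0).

z∈(-2.0000,0).

On y'=λy, z=hλ:
  order 1, 1-stage ⇒ R(z)=1+z
  (e.g. R(-0.4)=0.60000, |R|=0.60000)

Find x<0 with |R(x)|<1.
x=-0.4: |R|=0.6000
|R(-2.08)|=1.0800 |R(-1.7)|=0.7000 |R(-1.18)|=0.1800
Bisect:
  x_lo=-2.6852 |R|=1.6852  x_hi=-0.3822 |R|=0.6178
  mid=-1.53374 |R|=0.53374 →hi
  mid=-2.10949 |R|=1.10949 →lo
  mid=-1.82162 |R|=0.82162 →hi
  mid=-1.96556 |R|=0.96556 →hi
  mid=-2.03752 |R|=1.03752 →lo
  mid=-2.00154 |R|=1.00154 →lo
  mid=-1.98355 |R|=0.98355 →hi
  mid=-1.99254 |R|=0.99254 →hi
  mid=-1.99704 |R|=0.99704 →hi
  mid=-1.99929 |R|=0.99929 →hi
  ...
  [-2.00013,-1.99999] ⇒ x*=-2.0000
Interval (-2.0000, 0).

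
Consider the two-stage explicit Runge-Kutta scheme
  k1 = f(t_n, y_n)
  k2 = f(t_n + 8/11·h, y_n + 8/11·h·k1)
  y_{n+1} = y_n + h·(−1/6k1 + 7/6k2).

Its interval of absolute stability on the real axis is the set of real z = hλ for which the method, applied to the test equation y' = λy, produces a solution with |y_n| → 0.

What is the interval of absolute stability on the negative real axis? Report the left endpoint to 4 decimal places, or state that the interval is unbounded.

z∈(-1.1786,0).

With y'=λy (z=hλ):
  k1=λy_n ⇒ h·k1=z·y_n;  k2=λ(1+8/11z)y_n ⇒ h·k2=z(1+8/11z)y_n
  y_{n+1}/y_n = 1 − 1/6z + 7/6z(1+8/11z) = 1 + z + 28/33z²
  R(z) = 1 + z + 28/33z².

Solve |R(x)|<1 on ℝ⁻.
x=-1.1: |R|=0.9267
R=1: x+28/33x²=0 ⇒ x=−33/28=-1.1786; min R=1−1/(4·28/33)=0.7054>−1
Confirm numerically:
  x=-1.158: |R|=0.97979 <1
  x=-1.137: |R|=0.95989 <1
  x=-1.072: |R|=0.90307 <1
  x=-0.710: |R|=0.71772 <1
  x=-1.481: |R|=1.38003 >1
  x=-1.339: |R|=1.18227 >1
Interval (-1.1786, 0).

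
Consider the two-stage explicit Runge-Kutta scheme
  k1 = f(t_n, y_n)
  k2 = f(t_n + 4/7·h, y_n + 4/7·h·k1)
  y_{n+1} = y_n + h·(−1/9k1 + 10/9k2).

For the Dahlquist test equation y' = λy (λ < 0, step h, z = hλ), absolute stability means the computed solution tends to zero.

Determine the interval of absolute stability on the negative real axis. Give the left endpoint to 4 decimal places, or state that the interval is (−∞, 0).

Test eqn y'=λy, z=hλ:
  k1=λy_n ⇒ h·k1=z·y_n;  k2=λ(1+4/7z)y_n ⇒ h·k2=z(1+4/7z)y_n
  y_{n+1}/y_n = 1 − 1/9z + 10/9z(1+4/7z) = 1 + z + 40/63z²
  so R(z) = 1 + z + 40/63z².

Need |R(x)|<1, x<0.
x=-0.97: |R|=0.6274
R=1: x+40/63x²=0 ⇒ x=−63/40=-1.5750; min R=1−1/(4·40/63)=0.6062>−1
Confirm numerically:
  x=-1.328: |R|=0.79174 <1
  x=-0.802: |R|=0.60638 <1
  x=-0.700: |R|=0.61111 <1
  x=-2.094: |R|=1.69002 >1
  x=-1.776: |R|=1.22665 >1
  x=-1.673: |R|=1.10410 >1
Stable set (-1.5750, 0).

(-1.5750, 0).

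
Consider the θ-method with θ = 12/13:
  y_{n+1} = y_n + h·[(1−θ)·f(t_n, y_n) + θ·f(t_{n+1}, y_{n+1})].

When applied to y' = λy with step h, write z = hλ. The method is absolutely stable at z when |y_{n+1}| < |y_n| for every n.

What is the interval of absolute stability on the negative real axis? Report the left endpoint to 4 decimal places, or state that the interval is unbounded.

With y'=λy (z=hλ):
  y_{n+1} = y_n + z·[1/13·y_n + 12/13·y_{n+1}] ⇒ (1 − 12/13z)y_{n+1} = (1 + 1/13z)y_n
  R(z) = (1 + 1/13z)/(1 − 12/13z).

Solve |R(x)|<1 on ℝ⁻.
x=-0.63: |R|=0.6017
x=-2: |R|=0.2973
x=-10: |R|=0.0226
x=-100: |R|=0.0717
θ=12/13≥1/2 ⇒ |1+1/13x|<|1−12/13x| ∀x<0 ⇒ unbounded interval.

interval (−∞, 0).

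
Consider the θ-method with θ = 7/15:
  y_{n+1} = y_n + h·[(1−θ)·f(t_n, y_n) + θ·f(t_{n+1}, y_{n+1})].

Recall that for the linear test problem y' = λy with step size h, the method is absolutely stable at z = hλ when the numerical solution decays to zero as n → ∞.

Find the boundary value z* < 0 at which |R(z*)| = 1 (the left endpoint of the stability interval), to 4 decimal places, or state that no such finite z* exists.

Test eqn y'=λy, z=hλ:
  y_{n+1} = y_n + z·[8/15·y_n + 7/15·y_{n+1}] ⇒ (1 − 7/15z)y_{n+1} = (1 + 8/15z)y_n
  so R(z) = (1 + 8/15z)/(1 − 7/15z).

Solve |R(x)|<1 on ℝ⁻.
x=-1.38: |R|=0.1606
R=−1: 1+8/15x = −1+7/15x ⇒ -1/15x=2 ⇒ x=2/(-1/15)=-30.0000
Confirm numerically:
  x=-28.362: |R|=0.99233 <1
  x=-19.035: |R|=0.92603 <1
  x=-18.811: |R|=0.92372 <1
  x=-30.361: |R|=1.00159 >1
  x=-30.333: |R|=1.00146 >1
  x=-30.152: |R|=1.00067 >1
So |R|<1 on (-30.0000, 0).

left endpoint -30.0000.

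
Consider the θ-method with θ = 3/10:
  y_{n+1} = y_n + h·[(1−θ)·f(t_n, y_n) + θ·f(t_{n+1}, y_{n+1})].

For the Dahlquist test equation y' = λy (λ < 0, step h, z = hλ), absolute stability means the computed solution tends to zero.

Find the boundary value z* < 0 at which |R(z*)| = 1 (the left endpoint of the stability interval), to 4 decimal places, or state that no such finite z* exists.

left endpoint -5.0000.

On y'=λy, z=hλ:
  y_{n+1} = y_n + z·[7/10·y_n + 3/10·y_{n+1}] ⇒ (1 − 3/10z)y_{n+1} = (1 + 7/10z)y_n
  so R(z) = (1 + 7/10z)/(1 − 3/10z).

Solve |R(x)|<1 on ℝ⁻.
x=-1.16: |R|=0.1395
R=−1: 1+7/10x = −1+3/10x ⇒ -2/5x=2 ⇒ x=2/(-2/5)=-5.0000
Confirm numerically:
  x=-4.232: |R|=0.86465 <1
  x=-4.091: |R|=0.83675 <1
  x=-3.670: |R|=0.74679 <1
  x=-3.130: |R|=0.61423 <1
  x=-5.464: |R|=1.07032 >1
  x=-5.084: |R|=1.01331 >1
So |R|<1 on (-5.0000, 0).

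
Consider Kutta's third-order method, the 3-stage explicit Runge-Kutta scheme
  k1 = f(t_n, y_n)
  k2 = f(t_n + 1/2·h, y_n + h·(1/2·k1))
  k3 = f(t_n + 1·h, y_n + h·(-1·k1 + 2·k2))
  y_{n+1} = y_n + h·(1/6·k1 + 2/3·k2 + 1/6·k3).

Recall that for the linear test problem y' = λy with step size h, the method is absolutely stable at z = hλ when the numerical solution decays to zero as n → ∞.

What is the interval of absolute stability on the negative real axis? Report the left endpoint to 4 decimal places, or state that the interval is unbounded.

On y'=λy, z=hλ:
  order 3, 3-stage ⇒ R(z)=1+z+z^2/2+z^3/6
  (e.g. R(-0.89)=0.38856, |R|=0.38856)

Find x<0 with |R(x)|<1.
x=-0.89: |R|=0.3886
|R(-2.33)|=0.7238 |R(-2.2)|=0.5547 |R(-1.62)|=0.0164
Bisect:
  x_lo=-3.0868 |R|=2.2247  x_hi=-0.0704 |R|=0.9320
  mid=-1.57862 |R|=0.01173 →hi
  mid=-2.33272 |R|=0.72754 →hi
  mid=-2.70976 |R|=1.35457 →lo
  mid=-2.52124 |R|=1.01402 →lo
  mid=-2.42698 |R|=0.86444 →hi
  mid=-2.47411 |R|=0.93759 →hi
  mid=-2.49767 |R|=0.97539 →hi
  mid=-2.50946 |R|=0.99460 →hi
  ...
  [-2.51277,-2.51259] ⇒ x*=-2.5127
So |R|<1 on (-2.5127, 0).

z∈(-2.5127,0).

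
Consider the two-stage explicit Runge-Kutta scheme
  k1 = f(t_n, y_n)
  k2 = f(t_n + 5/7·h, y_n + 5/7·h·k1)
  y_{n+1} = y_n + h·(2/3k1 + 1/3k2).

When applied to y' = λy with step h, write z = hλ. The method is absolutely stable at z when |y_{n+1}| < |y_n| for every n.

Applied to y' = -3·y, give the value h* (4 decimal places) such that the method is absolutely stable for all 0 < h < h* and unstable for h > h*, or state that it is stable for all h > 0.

(-4.2000,0); λ=-3 ⇒ h* = (21/5)/3 = 1.4000.

On y'=λy, z=hλ:
  k1=λy_n ⇒ h·k1=z·y_n;  k2=λ(1+5/7z)y_n ⇒ h·k2=z(1+5/7z)y_n
  y_{n+1}/y_n = 1 + 2/3z + 1/3z(1+5/7z) = 1 + z + 5/21z²
  ⇒ R(z) = 1 + z + 5/21z².

Boundary: |R(x)|=1, x<0.
x=-1.53: |R|=0.0274
R=1: x+5/21x²=0 ⇒ x=−21/5=-4.2000; min R=1−1/(4·5/21)=-0.0500>−1
Confirm numerically:
  x=-3.859: |R|=0.68669 <1
  x=-3.415: |R|=0.36172 <1
  x=-3.235: |R|=0.25672 <1
  x=-3.105: |R|=0.19048 <1
  x=-4.506: |R|=1.32829 >1
  x=-4.460: |R|=1.27610 >1
  x=-4.331: |R|=1.13509 >1
Interval (-4.2000, 0).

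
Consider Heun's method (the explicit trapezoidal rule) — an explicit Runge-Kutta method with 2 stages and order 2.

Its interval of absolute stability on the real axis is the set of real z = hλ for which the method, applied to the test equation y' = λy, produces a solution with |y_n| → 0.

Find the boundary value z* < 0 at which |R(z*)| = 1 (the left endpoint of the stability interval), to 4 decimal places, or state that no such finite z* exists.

left endpoint -2.0000.

Set f=λy, z=hλ:
  order 2, 2-stage ⇒ R(z)=1+z+z^2/2
  (e.g. R(-1.35)=0.56125, |R|=0.56125)

Find x<0 with |R(x)|<1.
x=-1.35: |R|=0.5613
|R(-0.97)|=0.5005 |R(-0.94)|=0.5018 |R(-0.57)|=0.5924
Bisect:
  x_lo=-2.5962 |R|=1.7739  x_hi=-0.1006 |R|=0.9044
  mid=-1.34841 |R|=0.56069 →hi
  mid=-1.97230 |R|=0.97269 →hi
  mid=-2.28425 |R|=1.32465 →lo
  mid=-2.12828 |R|=1.13650 →lo
  mid=-2.05029 |R|=1.05155 →lo
  mid=-2.01130 |R|=1.01136 →lo
  mid=-1.99180 |R|=0.99183 →hi
  ...
  [-2.00002,-1.99987] ⇒ x*=-2.0000
Interval (-2.0000, 0).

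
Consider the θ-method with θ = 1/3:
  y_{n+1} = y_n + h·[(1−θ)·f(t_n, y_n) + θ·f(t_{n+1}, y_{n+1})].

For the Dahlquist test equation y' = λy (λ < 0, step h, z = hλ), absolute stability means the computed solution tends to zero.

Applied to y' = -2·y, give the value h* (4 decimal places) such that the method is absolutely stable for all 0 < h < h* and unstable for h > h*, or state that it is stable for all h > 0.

Test eqn y'=λy, z=hλ:
  y_{n+1} = y_n + z·[2/3·y_n + 1/3·y_{n+1}] ⇒ (1 − 1/3z)y_{n+1} = (1 + 2/3z)y_n
  R(z) = (1 + 2/3z)/(1 − 1/3z).

Boundary: |R(x)|=1, x<0.
x=-1.26: |R|=0.1127
R=−1: 1+2/3x = −1+1/3x ⇒ -1/3x=2 ⇒ x=2/(-1/3)=-6.0000
Confirm numerically:
  x=-5.865: |R|=0.98477 <1
  x=-4.804: |R|=0.84675 <1
  x=-3.340: |R|=0.58044 <1
  x=-2.633: |R|=0.40227 <1
  x=-6.438: |R|=1.04641 >1
  x=-6.146: |R|=1.01596 >1
So |R|<1 on (-6.0000, 0).

(-6.0000,0); λ=-2 ⇒ h* = (6)/2 = 3.0000.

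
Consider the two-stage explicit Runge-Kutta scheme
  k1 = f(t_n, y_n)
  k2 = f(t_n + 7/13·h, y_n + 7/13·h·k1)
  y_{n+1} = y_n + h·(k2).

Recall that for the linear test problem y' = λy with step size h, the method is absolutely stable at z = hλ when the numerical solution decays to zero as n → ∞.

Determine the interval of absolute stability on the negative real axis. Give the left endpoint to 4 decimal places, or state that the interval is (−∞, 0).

(-1.8571, 0).

Test eqn y'=λy, z=hλ:
  k1=λy_n ⇒ h·k1=z·y_n;  k2=λ(1+7/13z)y_n ⇒ h·k2=z(1+7/13z)y_n
  y_{n+1}/y_n = 1 + z(1+7/13z) = 1 + z + 7/13z²
  ⇒ R(z) = 1 + z + 7/13z².

Find x<0 with |R(x)|<1.
x=-0.82: |R|=0.5421
R=1: x+7/13x²=0 ⇒ x=−13/7=-1.8571; min R=1−1/(4·7/13)=0.5357>−1
Confirm numerically:
  x=-1.386: |R|=0.64838 <1
  x=-1.106: |R|=0.55267 <1
  x=-0.800: |R|=0.54462 <1
  x=-2.193: |R|=1.39660 >1
  x=-2.146: |R|=1.33379 >1
Interval (-1.8571, 0).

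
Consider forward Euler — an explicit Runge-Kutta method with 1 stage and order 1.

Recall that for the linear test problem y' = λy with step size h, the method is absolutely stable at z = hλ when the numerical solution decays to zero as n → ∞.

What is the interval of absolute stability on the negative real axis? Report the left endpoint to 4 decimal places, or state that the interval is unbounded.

(-2.0000, 0).

Test eqn y'=λy, z=hλ:
  order 1, 1-stage ⇒ R(z)=1+z
  (e.g. R(-0.45)=0.55000, |R|=0.55000)

Solve |R(x)|<1 on ℝ⁻.
x=-0.45: |R|=0.5500
|R(-2.13)|=1.1300 |R(-1.95)|=0.9500 |R(-1.1)|=0.1000
Bisect:
  x_lo=-2.3428 |R|=1.3428  x_hi=-0.2522 |R|=0.7478
  mid=-1.29752 |R|=0.29752 →hi
  mid=-1.82016 |R|=0.82016 →hi
  mid=-2.08148 |R|=1.08148 →lo
  mid=-1.95082 |R|=0.95082 →hi
  mid=-2.01615 |R|=1.01615 →lo
  mid=-1.98349 |R|=0.98349 →hi
  mid=-1.99982 |R|=0.99982 →hi
  mid=-2.00798 |R|=1.00798 →lo
  mid=-2.00390 |R|=1.00390 →lo
  ...
  [-2.00007,-1.99995] ⇒ x*=-2.0000
So |R|<1 on (-2.0000, 0).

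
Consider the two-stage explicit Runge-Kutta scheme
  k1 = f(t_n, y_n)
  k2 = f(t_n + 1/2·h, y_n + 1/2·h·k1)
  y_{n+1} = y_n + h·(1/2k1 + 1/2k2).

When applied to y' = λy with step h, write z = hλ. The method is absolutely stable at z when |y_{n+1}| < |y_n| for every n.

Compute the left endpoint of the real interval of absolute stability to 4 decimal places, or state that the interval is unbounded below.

Test eqn y'=λy, z=hλ:
  k1=λy_n ⇒ h·k1=z·y_n;  k2=λ(1+1/2z)y_n ⇒ h·k2=z(1+1/2z)y_n
  y_{n+1}/y_n = 1 + 1/2z + 1/2z(1+1/2z) = 1 + z + 1/4z²
  R(z) = 1 + z + 1/4z².

Need |R(x)|<1, x<0.
x=-1.38: |R|=0.0961
R=1: x+1/4x²=0 ⇒ x=−4=-4.0000; min R=1−1/(4·1/4)=0.0000>−1
Confirm numerically:
  x=-3.421: |R|=0.50481 <1
  x=-2.886: |R|=0.19625 <1
  x=-2.176: |R|=0.00774 <1
  x=-4.593: |R|=1.68091 >1
  x=-4.449: |R|=1.49940 >1
  x=-4.351: |R|=1.38180 >1
Stable set (-4.0000, 0).

z* = -4.0000.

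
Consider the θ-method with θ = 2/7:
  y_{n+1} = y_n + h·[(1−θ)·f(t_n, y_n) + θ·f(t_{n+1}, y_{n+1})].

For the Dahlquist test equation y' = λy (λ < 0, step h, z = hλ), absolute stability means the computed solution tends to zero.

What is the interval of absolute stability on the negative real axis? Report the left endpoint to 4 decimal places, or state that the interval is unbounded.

Test eqn y'=λy, z=hλ:
  y_{n+1} = y_n + z·[5/7·y_n + 2/7·y_{n+1}] ⇒ (1 − 2/7z)y_{n+1} = (1 + 5/7z)y_n
  Hence R(z) = (1 + 5/7z)/(1 − 2/7z).

Solve |R(x)|<1 on ℝ⁻.
x=-1.6: |R|=0.0980
R=−1: 1+5/7x = −1+2/7x ⇒ -3/7x=2 ⇒ x=2/(-3/7)=-4.6667
Confirm numerically:
  x=-3.191: |R|=0.66918 <1
  x=-3.084: |R|=0.63943 <1
  x=-2.630: |R|=0.50163 <1
  x=-2.011: |R|=0.27717 <1
  x=-5.128: |R|=1.08020 >1
  x=-4.688: |R|=1.00391 >1
So |R|<1 on (-4.6667, 0).

z∈(-4.6667,0).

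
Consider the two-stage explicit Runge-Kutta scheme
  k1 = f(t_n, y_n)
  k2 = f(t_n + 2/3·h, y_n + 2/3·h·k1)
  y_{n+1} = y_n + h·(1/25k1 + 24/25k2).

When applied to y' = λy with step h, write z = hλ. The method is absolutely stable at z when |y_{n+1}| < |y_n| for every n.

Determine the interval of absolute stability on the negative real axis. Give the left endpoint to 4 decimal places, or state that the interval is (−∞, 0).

On y'=λy, z=hλ:
  k1=λy_n ⇒ h·k1=z·y_n;  k2=λ(1+2/3z)y_n ⇒ h·k2=z(1+2/3z)y_n
  y_{n+1}/y_n = 1 + 1/25z + 24/25z(1+2/3z) = 1 + z + 16/25z²
  R(z) = 1 + z + 16/25z².

Find x<0 with |R(x)|<1.
x=-0.43: |R|=0.6883
R=1: x+16/25x²=0 ⇒ x=−25/16=-1.5625; min R=1−1/(4·16/25)=0.6094>−1
Confirm numerically:
  x=-1.460: |R|=0.90422 <1
  x=-1.162: |R|=0.70216 <1
  x=-0.829: |R|=0.61083 <1
  x=-1.941: |R|=1.47019 >1
  x=-1.657: |R|=1.10022 >1
Interval (-1.5625, 0).

(-1.5625, 0).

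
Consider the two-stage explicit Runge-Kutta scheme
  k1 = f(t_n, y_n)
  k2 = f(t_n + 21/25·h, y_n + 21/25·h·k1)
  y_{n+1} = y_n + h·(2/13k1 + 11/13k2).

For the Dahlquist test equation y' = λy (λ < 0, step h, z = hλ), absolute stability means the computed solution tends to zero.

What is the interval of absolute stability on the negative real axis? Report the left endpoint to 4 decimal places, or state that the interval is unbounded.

z∈(-1.4069,0).

Test eqn y'=λy, z=hλ:
  k1=λy_n ⇒ h·k1=z·y_n;  k2=λ(1+21/25z)y_n ⇒ h·k2=z(1+21/25z)y_n
  y_{n+1}/y_n = 1 + 2/13z + 11/13z(1+21/25z) = 1 + z + 231/325z²
  ⇒ R(z) = 1 + z + 231/325z².

Solve |R(x)|<1 on ℝ⁻.
x=-0.94: |R|=0.6880
R=1: x+231/325x²=0 ⇒ x=−325/231=-1.4069; min R=1−1/(4·231/325)=0.6483>−1
Confirm numerically:
  x=-1.385: |R|=0.97842 <1
  x=-1.284: |R|=0.88781 <1
  x=-1.162: |R|=0.79771 <1
  x=-1.830: |R|=1.55030 >1
  x=-1.821: |R|=1.53594 >1
  x=-1.493: |R|=1.09134 >1
So |R|<1 on (-1.4069, 0).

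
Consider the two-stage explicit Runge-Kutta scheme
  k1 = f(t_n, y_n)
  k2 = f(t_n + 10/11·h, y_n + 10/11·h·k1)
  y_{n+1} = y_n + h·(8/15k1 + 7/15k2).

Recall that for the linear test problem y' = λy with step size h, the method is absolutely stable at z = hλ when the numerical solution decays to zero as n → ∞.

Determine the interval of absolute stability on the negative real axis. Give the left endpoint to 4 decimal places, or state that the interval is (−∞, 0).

(-2.3571, 0).

With y'=λy (z=hλ):
  k1=λy_n ⇒ h·k1=z·y_n;  k2=λ(1+10/11z)y_n ⇒ h·k2=z(1+10/11z)y_n
  y_{n+1}/y_n = 1 + 8/15z + 7/15z(1+10/11z) = 1 + z + 14/33z²
  so R(z) = 1 + z + 14/33z².

Need |R(x)|<1, x<0.
x=-0.86: |R|=0.4538
R=1: x+14/33x²=0 ⇒ x=−33/14=-2.3571; min R=1−1/(4·14/33)=0.4107>−1
Confirm numerically:
  x=-1.905: |R|=0.63459 <1
  x=-1.706: |R|=0.52873 <1
  x=-1.440: |R|=0.43971 <1
  x=-2.501: |R|=1.15264 >1
  x=-2.463: |R|=1.11061 >1
Interval (-2.3571, 0).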